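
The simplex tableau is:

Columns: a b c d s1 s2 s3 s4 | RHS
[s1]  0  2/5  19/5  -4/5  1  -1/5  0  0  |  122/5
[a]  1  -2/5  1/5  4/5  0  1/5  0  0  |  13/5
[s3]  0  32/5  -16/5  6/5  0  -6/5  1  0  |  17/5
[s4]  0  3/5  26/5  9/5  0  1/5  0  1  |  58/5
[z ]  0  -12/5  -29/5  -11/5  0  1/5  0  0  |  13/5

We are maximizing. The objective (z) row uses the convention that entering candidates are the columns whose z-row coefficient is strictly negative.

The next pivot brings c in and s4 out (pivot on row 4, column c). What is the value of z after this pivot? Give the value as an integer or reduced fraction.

202/13

Minimum ratio for c: (58/5)/(26/5) = 29/13.
z changes by −(z-row coeff of c)·ratio = −(-29/5)·(29/13) = 841/65.
New z = 13/5 + (841/65) = 202/13.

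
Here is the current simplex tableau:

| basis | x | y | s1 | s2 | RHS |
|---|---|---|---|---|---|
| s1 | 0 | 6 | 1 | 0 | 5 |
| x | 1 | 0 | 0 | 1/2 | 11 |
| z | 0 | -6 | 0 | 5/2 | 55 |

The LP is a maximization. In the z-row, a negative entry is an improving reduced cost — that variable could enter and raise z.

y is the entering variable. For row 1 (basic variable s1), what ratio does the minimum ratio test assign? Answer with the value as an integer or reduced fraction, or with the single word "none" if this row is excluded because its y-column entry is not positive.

Ratio = RHS / (y entry) = 5 / 6 = 5/6.

5/6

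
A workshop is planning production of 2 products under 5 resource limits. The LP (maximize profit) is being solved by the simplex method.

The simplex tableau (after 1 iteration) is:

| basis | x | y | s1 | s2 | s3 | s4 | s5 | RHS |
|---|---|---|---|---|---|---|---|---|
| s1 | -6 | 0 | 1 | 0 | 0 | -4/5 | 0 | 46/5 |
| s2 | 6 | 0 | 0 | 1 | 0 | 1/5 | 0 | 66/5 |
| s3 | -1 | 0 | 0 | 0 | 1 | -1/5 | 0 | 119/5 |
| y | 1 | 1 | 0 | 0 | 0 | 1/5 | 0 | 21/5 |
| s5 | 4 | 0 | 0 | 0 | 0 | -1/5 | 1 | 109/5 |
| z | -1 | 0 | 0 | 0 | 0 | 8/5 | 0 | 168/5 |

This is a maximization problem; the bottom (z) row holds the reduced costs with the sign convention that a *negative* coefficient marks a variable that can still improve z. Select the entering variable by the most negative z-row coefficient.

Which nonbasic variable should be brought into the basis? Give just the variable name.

x

Objective-row coefficients: x: -1, y: 0, s1: 0, s2: 0, s3: 0, s4: 8/5, s5: 0.
The most negative is -1 in column x, so x enters.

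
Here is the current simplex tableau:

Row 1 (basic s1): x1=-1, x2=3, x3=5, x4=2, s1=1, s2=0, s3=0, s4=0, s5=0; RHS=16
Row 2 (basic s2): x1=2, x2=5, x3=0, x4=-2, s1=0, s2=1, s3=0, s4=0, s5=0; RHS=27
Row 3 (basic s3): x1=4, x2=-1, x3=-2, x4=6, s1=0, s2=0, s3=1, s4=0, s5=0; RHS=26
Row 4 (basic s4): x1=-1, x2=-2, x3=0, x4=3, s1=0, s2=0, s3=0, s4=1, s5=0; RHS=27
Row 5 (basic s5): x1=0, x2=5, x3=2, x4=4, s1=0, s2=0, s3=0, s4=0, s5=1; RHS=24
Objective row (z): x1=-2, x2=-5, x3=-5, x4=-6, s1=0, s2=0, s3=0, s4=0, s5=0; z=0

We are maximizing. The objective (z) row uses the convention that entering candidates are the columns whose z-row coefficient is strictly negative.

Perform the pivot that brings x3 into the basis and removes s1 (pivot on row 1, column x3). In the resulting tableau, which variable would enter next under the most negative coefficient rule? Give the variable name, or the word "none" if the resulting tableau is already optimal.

Pivot element 5. New z-row = old z-row − (-5)·(row 1/5).
Updated z-row coefficients: x1: -3, x2: -2, x3: 0, x4: -4, s1: 1, s2: 0, s3: 0, s4: 0, s5: 0.
The most negative is -4 in column x4, so x4 would enter next.

x4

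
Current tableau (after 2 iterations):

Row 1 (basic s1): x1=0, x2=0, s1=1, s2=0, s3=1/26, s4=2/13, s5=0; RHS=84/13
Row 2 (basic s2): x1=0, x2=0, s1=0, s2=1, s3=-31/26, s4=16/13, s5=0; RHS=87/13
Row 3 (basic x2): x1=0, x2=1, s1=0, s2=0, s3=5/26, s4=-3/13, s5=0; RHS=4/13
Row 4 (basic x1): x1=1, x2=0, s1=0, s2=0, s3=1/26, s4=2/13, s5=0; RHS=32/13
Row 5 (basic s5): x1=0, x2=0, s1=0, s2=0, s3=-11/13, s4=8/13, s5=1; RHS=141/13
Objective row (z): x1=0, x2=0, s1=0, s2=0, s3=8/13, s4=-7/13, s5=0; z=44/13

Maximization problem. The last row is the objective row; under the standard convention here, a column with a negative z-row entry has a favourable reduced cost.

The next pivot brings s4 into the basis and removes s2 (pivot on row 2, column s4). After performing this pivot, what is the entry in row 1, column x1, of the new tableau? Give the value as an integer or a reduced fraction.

Pivot element is row 2, column s4: 16/13.
Normalize row 2: new (row 2, x1) = 0/(16/13) = 0.
row 1 ← row 1 − (2/13)·(new row 2): 0 − (2/13)·0 = 0.

0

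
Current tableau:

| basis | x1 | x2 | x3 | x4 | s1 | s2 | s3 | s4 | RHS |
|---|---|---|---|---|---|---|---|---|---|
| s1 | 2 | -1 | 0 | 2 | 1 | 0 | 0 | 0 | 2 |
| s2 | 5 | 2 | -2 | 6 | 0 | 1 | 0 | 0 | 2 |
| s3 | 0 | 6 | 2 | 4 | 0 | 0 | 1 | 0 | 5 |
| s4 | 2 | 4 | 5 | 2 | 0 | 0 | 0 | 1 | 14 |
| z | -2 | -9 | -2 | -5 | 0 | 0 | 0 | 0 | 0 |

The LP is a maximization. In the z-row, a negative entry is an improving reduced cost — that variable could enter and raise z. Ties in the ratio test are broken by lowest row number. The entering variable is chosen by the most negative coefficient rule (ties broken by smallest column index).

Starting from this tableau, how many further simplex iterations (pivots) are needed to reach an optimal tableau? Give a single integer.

pivot: x2 in, s3 out → z = 15/2
pivot: x1 in, s2 out → z = 229/30
pivot: x3 in, s1 out → z = 163/21
No improving column remains; optimal.

3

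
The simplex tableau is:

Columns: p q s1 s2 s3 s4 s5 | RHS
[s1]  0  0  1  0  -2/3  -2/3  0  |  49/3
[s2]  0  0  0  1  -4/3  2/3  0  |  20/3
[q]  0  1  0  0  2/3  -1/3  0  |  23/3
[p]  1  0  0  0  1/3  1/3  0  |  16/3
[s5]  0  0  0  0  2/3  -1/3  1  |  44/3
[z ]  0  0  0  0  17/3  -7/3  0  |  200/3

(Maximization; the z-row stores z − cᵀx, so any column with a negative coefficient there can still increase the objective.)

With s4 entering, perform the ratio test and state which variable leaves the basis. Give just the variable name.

Ratios: row 1 (s1): entry -2/3 ≤ 0, skip; row 2 (s2): (20/3)/(2/3) = 10; row 3 (q): entry -1/3 ≤ 0, skip; row 4 (p): (16/3)/(1/3) = 16; row 5 (s5): entry -1/3 ≤ 0, skip.
Minimum ratio 10 is in the s2 row, so s2 leaves.

s2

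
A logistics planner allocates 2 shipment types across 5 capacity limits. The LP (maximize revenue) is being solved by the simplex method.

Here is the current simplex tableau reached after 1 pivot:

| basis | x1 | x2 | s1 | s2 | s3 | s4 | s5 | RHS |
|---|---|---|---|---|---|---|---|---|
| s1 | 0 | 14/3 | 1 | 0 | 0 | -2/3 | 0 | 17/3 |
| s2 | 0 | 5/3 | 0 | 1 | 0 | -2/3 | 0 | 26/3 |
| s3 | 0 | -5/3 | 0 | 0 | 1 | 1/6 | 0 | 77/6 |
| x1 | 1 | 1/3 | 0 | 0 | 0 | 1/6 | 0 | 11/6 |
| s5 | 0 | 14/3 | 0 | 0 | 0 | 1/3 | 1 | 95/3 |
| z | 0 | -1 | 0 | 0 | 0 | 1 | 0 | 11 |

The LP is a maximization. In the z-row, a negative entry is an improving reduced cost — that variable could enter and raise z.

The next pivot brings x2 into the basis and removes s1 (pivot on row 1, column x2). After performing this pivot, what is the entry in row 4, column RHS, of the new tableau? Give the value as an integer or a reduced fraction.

Pivot element is row 1, column x2: 14/3.
Normalize row 1: new (row 1, RHS) = (17/3)/(14/3) = 17/14.
row 4 ← row 4 − (1/3)·(new row 1): 11/6 − (1/3)·(17/14) = 10/7.

10/7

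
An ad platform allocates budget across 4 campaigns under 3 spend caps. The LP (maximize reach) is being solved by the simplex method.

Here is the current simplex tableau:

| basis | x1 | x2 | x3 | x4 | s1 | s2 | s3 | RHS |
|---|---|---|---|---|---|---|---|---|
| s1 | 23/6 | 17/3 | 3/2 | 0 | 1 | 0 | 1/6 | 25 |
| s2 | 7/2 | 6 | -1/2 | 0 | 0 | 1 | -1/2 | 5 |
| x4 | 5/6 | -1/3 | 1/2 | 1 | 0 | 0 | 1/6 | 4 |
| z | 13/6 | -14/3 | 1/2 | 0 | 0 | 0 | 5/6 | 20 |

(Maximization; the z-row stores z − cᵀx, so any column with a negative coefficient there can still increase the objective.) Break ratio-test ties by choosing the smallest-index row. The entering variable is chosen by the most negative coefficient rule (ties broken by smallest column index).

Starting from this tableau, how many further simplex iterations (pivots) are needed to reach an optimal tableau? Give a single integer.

pivot: x2 in, s2 out → z = 215/9
No improving column remains; optimal.

1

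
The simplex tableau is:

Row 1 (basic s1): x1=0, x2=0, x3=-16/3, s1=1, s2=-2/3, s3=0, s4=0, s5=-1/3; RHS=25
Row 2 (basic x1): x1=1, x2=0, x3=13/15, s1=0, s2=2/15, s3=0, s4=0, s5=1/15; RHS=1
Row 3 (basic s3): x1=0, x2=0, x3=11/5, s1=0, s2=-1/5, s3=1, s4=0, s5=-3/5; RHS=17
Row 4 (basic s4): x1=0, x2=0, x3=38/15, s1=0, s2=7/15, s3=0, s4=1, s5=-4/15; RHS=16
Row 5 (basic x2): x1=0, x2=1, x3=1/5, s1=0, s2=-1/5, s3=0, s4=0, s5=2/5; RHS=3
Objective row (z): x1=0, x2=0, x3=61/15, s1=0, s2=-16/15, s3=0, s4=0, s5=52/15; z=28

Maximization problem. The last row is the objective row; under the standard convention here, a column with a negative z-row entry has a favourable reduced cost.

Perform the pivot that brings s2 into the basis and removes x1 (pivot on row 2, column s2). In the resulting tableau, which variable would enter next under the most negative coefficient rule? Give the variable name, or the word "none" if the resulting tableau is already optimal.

none

Pivot element 2/15. New z-row = old z-row − (-16/15)·(row 2/(2/15)).
Updated z-row coefficients: x1: 8, x2: 0, x3: 11, s1: 0, s2: 0, s3: 0, s4: 0, s5: 4.
No coefficient is strictly negative; the tableau after this pivot is optimal.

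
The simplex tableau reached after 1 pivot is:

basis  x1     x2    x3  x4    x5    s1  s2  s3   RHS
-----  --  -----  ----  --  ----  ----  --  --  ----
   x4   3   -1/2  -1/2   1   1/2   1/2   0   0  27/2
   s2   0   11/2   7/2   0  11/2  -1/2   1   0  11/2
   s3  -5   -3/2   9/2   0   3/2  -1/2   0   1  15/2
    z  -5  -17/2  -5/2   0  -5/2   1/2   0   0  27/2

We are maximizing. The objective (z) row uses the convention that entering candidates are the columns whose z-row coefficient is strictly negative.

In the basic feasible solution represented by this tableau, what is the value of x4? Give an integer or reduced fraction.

x4 is basic (row 1); its value is the RHS of that row: 27/2.

27/2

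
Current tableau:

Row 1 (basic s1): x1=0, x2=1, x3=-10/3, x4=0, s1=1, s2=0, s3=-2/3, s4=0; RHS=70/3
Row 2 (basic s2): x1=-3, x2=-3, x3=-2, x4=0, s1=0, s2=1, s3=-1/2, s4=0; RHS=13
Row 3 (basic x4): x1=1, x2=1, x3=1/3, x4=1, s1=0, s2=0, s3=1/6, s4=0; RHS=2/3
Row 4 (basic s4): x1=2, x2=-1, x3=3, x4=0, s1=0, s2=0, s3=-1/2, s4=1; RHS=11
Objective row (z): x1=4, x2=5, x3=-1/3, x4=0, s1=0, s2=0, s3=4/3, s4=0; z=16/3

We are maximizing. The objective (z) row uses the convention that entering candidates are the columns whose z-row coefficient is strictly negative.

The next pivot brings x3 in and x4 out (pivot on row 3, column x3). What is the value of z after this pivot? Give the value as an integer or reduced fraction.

6

Minimum ratio for x3: (2/3)/(1/3) = 2.
z changes by −(z-row coeff of x3)·ratio = −(-1/3)·2 = 2/3.
New z = 16/3 + (2/3) = 6.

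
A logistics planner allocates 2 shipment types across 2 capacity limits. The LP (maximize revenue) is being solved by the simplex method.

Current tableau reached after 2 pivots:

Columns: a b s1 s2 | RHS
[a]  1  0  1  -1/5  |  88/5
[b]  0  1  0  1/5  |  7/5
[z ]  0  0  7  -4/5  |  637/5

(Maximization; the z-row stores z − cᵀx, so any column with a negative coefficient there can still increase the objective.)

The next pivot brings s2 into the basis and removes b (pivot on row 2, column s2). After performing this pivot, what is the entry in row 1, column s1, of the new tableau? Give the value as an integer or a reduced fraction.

1

Pivot element is row 2, column s2: 1/5.
Normalize row 2: new (row 2, s1) = 0/(1/5) = 0.
row 1 ← row 1 − (-1/5)·(new row 2): 1 − (-1/5)·0 = 1.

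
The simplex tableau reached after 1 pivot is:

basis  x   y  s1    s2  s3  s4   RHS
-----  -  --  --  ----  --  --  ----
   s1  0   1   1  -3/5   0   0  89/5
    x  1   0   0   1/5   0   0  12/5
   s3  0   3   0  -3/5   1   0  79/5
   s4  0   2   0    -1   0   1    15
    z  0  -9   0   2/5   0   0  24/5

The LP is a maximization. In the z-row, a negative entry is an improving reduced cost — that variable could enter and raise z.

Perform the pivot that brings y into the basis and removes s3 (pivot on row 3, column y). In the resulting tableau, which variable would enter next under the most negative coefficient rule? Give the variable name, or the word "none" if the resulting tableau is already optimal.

s2

Pivot element 3. New z-row = old z-row − (-9)·(row 3/3).
Updated z-row coefficients: x: 0, y: 0, s1: 0, s2: -7/5, s3: 3, s4: 0.
The most negative is -7/5 in column s2, so s2 would enter next.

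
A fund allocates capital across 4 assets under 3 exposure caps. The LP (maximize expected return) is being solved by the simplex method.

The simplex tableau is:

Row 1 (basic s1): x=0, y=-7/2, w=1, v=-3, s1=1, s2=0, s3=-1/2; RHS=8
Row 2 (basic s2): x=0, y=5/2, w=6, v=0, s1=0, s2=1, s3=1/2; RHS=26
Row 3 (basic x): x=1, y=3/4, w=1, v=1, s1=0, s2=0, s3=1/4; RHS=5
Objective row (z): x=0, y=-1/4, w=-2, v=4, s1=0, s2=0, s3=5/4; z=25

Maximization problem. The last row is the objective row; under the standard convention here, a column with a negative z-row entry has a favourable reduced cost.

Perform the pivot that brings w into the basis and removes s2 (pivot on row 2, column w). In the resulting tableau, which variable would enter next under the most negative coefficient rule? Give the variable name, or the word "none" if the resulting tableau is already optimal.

none

Pivot element 6. New z-row = old z-row − (-2)·(row 2/6).
Updated z-row coefficients: x: 0, y: 7/12, w: 0, v: 4, s1: 0, s2: 1/3, s3: 17/12.
No coefficient is strictly negative; the tableau after this pivot is optimal.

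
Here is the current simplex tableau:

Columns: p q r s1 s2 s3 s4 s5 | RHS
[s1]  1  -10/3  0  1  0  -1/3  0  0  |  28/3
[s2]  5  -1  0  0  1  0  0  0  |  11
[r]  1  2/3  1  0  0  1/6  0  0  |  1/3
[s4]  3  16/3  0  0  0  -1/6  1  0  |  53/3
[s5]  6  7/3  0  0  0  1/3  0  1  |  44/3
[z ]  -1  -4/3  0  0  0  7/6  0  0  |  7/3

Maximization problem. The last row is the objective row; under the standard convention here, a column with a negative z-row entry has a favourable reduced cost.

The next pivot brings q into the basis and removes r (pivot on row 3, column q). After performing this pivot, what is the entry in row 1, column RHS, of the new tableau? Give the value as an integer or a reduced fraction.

11

Pivot element is row 3, column q: 2/3.
Normalize row 3: new (row 3, RHS) = (1/3)/(2/3) = 1/2.
row 1 ← row 1 − (-10/3)·(new row 3): 28/3 − (-10/3)·(1/2) = 11.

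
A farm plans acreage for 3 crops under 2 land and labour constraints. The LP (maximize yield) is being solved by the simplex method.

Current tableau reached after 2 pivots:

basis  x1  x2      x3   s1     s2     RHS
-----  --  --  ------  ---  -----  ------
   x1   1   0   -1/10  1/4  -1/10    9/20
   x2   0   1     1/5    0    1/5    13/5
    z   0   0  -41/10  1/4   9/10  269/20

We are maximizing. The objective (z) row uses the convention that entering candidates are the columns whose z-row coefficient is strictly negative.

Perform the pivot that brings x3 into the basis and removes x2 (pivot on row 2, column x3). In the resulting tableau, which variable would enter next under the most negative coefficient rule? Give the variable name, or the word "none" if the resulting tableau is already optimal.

Pivot element 1/5. New z-row = old z-row − (-41/10)·(row 2/(1/5)).
Updated z-row coefficients: x1: 0, x2: 41/2, x3: 0, s1: 1/4, s2: 5.
No coefficient is strictly negative; the tableau after this pivot is optimal.

none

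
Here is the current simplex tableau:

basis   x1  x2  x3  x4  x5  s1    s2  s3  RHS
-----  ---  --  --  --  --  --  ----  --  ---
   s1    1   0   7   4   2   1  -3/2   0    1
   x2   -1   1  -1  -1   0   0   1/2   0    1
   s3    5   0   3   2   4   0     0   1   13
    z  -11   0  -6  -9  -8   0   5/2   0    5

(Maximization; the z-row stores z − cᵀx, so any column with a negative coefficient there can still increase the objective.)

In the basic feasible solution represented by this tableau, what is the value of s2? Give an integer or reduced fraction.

s2 is nonbasic (not in the basis column), so its value in the current BFS is 0.

0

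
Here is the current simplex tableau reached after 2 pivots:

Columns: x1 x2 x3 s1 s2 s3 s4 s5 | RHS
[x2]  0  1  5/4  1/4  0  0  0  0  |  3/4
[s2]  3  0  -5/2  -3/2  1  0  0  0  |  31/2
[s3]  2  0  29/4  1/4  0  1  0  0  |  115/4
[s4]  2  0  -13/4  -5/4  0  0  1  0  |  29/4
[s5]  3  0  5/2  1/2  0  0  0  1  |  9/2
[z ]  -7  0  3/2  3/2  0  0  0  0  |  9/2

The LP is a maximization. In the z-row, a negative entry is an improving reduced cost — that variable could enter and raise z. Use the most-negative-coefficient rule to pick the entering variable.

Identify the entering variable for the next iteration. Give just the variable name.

Objective-row coefficients: x1: -7, x2: 0, x3: 3/2, s1: 3/2, s2: 0, s3: 0, s4: 0, s5: 0.
The most negative is -7 in column x1, so x1 enters.

x1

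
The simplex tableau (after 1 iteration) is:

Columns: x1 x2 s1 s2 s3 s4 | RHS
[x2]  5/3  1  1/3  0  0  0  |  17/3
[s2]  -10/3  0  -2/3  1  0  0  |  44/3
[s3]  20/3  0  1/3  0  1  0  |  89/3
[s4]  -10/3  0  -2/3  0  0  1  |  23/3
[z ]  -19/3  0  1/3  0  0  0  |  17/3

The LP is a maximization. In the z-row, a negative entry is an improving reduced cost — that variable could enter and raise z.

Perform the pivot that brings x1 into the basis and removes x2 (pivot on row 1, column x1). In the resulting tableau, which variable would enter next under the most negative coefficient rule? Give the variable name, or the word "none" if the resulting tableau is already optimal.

Pivot element 5/3. New z-row = old z-row − (-19/3)·(row 1/(5/3)).
Updated z-row coefficients: x1: 0, x2: 19/5, s1: 8/5, s2: 0, s3: 0, s4: 0.
No coefficient is strictly negative; the tableau after this pivot is optimal.

none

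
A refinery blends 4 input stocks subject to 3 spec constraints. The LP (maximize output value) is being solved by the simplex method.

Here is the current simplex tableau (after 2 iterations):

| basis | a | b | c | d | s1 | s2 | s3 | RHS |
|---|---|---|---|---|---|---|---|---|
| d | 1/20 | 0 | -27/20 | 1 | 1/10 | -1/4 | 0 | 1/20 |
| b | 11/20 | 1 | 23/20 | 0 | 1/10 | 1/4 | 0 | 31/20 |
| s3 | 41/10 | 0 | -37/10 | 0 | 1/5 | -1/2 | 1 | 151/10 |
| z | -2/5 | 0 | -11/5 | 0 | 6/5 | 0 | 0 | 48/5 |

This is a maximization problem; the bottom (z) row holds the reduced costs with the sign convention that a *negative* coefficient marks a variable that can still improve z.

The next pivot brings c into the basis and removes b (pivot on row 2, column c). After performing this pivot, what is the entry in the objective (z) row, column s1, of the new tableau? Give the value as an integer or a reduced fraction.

Pivot element is row 2, column c: 23/20.
Normalize row 2: new (row 2, s1) = (1/10)/(23/20) = 2/23.
z-row ← z-row − (-11/5)·(new row 2): 6/5 − (-11/5)·(2/23) = 32/23.

32/23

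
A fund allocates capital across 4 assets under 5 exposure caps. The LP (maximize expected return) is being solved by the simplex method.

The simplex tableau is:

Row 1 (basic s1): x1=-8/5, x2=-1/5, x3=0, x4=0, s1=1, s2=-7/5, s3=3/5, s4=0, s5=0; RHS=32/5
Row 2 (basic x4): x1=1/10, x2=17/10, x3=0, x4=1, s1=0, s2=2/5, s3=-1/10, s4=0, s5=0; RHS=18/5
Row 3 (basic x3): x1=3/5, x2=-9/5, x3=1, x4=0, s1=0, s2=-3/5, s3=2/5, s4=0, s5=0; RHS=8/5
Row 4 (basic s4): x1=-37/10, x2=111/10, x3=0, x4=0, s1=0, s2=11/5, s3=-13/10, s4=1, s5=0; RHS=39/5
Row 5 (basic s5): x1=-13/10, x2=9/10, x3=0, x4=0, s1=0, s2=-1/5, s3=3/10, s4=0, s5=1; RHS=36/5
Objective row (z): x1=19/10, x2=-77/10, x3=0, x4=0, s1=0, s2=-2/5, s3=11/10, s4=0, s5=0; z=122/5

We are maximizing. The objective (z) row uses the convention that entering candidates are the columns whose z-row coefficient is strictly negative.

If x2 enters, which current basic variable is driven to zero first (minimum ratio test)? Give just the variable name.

s4

Ratios: row 1 (s1): entry -1/5 ≤ 0, skip; row 2 (x4): (18/5)/(17/10) = 36/17; row 3 (x3): entry -9/5 ≤ 0, skip; row 4 (s4): (39/5)/(111/10) = 26/37; row 5 (s5): (36/5)/(9/10) = 8.
Minimum ratio 26/37 is in the s4 row, so s4 leaves.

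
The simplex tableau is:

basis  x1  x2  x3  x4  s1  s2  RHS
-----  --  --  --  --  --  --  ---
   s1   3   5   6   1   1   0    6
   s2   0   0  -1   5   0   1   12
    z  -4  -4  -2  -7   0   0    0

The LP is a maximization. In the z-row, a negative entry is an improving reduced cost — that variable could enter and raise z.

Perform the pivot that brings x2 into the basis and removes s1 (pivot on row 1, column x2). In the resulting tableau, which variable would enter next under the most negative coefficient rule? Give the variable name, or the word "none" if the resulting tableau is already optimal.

Pivot element 5. New z-row = old z-row − (-4)·(row 1/5).
Updated z-row coefficients: x1: -8/5, x2: 0, x3: 14/5, x4: -31/5, s1: 4/5, s2: 0.
The most negative is -31/5 in column x4, so x4 would enter next.

x4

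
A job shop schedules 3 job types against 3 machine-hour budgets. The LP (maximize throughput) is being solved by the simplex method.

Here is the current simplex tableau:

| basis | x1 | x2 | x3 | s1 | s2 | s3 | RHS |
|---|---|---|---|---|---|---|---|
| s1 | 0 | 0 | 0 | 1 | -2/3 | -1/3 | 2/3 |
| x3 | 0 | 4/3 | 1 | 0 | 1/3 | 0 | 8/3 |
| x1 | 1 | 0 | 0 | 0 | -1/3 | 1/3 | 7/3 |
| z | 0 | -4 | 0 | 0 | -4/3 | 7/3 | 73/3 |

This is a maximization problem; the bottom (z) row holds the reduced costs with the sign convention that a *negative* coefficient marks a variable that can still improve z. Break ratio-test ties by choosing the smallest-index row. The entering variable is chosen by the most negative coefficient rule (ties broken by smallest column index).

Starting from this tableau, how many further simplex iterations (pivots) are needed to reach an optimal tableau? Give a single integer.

2

pivot: x2 in, x3 out → z = 97/3
pivot: s2 in, x2 out → z = 35
No improving column remains; optimal.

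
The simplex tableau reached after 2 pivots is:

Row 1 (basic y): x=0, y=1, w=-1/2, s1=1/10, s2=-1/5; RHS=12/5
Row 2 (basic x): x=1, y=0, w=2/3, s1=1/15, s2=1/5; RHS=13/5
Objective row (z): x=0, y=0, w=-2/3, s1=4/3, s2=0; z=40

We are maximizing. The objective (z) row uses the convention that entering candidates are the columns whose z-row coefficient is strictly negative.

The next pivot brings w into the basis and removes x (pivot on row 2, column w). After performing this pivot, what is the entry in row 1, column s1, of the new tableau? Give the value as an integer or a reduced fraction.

3/20

Pivot element is row 2, column w: 2/3.
Normalize row 2: new (row 2, s1) = (1/15)/(2/3) = 1/10.
row 1 ← row 1 − (-1/2)·(new row 2): 1/10 − (-1/2)·(1/10) = 3/20.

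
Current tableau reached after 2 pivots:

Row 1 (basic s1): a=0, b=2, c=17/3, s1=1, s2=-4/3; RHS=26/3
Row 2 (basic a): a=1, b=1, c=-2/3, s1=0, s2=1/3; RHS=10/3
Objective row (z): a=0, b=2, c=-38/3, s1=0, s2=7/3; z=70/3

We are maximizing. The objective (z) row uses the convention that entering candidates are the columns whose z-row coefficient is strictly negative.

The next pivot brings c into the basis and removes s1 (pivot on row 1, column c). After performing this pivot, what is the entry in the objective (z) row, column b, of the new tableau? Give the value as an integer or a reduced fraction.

110/17

Pivot element is row 1, column c: 17/3.
Normalize row 1: new (row 1, b) = 2/(17/3) = 6/17.
z-row ← z-row − (-38/3)·(new row 1): 2 − (-38/3)·(6/17) = 110/17.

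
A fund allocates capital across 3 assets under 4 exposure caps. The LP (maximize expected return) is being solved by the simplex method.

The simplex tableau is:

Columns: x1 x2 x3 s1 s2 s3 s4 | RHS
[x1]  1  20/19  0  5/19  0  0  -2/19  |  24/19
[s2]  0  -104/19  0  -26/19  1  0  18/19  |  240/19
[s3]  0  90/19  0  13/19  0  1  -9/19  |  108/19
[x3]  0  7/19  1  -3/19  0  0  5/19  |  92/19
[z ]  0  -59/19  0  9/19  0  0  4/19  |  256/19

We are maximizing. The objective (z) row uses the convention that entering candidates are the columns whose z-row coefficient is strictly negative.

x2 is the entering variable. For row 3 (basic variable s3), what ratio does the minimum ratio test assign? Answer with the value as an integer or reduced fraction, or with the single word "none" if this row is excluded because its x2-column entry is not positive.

Ratio = RHS / (x2 entry) = (108/19) / (90/19) = 6/5.

6/5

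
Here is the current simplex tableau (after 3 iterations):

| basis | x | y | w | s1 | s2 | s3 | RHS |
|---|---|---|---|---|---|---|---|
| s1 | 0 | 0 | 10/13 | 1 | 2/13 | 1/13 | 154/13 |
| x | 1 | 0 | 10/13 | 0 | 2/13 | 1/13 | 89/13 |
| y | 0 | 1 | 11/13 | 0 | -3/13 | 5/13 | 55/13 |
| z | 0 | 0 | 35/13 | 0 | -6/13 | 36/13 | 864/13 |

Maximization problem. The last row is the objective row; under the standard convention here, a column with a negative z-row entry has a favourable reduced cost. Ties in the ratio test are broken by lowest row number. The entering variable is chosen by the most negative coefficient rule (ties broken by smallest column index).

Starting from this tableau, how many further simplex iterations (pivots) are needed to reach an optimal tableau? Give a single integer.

pivot: s2 in, x out → z = 87
No improving column remains; optimal.

1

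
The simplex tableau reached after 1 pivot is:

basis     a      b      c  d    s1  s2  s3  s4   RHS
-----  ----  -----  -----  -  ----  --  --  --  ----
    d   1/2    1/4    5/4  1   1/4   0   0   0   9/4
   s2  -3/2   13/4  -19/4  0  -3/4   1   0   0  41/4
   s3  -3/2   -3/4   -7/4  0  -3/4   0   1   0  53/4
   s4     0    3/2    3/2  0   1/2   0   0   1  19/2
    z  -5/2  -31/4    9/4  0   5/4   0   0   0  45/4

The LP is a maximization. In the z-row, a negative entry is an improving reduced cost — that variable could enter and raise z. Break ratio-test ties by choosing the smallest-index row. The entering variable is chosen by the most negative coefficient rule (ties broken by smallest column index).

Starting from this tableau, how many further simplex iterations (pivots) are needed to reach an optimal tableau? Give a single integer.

pivot: b in, s2 out → z = 464/13
pivot: c in, d out → z = 922/21
pivot: a in, c out → z = 401/8
No improving column remains; optimal.

3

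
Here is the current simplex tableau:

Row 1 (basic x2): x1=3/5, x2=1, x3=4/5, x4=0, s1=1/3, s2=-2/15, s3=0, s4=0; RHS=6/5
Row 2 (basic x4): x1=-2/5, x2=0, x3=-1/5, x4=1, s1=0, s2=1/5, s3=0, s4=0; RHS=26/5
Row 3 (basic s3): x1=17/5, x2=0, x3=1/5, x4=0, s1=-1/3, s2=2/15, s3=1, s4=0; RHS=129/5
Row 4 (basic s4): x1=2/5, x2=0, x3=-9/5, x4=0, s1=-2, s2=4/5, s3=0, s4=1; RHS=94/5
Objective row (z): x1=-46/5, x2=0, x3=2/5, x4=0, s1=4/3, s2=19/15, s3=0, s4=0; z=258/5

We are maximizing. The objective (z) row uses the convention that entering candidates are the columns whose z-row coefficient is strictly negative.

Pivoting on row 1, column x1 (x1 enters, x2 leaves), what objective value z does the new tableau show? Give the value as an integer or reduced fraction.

70

Minimum ratio for x1: (6/5)/(3/5) = 2.
z changes by −(z-row coeff of x1)·ratio = −(-46/5)·2 = 92/5.
New z = 258/5 + (92/5) = 70.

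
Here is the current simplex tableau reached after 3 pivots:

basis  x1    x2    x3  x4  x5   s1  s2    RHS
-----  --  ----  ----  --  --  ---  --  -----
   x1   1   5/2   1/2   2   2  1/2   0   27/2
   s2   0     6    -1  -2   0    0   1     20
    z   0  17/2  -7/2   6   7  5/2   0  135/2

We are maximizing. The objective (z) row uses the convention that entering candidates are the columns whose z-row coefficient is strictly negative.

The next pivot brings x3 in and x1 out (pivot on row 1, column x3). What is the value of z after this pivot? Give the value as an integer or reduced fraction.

162

Minimum ratio for x3: (27/2)/(1/2) = 27.
z changes by −(z-row coeff of x3)·ratio = −(-7/2)·27 = 189/2.
New z = 135/2 + (189/2) = 162.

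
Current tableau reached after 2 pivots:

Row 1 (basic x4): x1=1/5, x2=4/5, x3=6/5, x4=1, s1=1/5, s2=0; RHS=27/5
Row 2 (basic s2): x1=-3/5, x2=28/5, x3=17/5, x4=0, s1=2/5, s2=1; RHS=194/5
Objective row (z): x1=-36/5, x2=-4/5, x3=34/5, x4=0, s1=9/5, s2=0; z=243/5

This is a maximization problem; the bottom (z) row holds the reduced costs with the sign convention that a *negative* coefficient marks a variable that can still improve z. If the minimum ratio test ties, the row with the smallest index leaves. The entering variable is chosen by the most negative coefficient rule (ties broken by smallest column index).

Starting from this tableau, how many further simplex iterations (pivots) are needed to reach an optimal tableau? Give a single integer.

1

pivot: x1 in, x4 out → z = 243
No improving column remains; optimal.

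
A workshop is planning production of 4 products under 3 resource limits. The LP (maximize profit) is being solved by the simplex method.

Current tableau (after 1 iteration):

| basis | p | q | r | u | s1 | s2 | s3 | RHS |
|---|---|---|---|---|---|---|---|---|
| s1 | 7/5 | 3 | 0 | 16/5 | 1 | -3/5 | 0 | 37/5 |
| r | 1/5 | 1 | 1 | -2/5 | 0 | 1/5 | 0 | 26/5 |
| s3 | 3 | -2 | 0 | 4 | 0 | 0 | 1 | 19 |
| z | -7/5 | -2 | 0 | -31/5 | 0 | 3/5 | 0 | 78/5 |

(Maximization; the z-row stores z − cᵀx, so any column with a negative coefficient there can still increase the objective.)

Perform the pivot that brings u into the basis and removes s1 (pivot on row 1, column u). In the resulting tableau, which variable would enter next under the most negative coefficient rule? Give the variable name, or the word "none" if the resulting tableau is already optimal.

Pivot element 16/5. New z-row = old z-row − (-31/5)·(row 1/(16/5)).
Updated z-row coefficients: p: 21/16, q: 61/16, r: 0, u: 0, s1: 31/16, s2: -9/16, s3: 0.
The most negative is -9/16 in column s2, so s2 would enter next.

s2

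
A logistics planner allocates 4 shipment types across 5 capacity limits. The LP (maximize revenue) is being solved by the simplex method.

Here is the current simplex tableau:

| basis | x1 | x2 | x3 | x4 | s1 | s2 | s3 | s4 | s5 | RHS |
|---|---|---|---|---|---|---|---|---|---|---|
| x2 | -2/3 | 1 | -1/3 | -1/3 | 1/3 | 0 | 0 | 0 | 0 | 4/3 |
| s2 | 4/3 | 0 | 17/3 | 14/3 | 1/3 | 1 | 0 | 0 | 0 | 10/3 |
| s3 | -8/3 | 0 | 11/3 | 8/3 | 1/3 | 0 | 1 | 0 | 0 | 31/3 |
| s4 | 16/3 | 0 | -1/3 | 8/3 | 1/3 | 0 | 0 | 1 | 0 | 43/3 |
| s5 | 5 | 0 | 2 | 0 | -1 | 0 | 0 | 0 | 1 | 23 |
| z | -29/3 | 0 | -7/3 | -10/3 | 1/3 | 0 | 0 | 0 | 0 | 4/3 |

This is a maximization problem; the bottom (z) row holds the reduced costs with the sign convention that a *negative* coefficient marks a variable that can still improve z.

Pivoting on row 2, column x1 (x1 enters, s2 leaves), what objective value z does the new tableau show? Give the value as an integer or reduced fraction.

51/2

Minimum ratio for x1: (10/3)/(4/3) = 5/2.
z changes by −(z-row coeff of x1)·ratio = −(-29/3)·(5/2) = 145/6.
New z = 4/3 + (145/6) = 51/2.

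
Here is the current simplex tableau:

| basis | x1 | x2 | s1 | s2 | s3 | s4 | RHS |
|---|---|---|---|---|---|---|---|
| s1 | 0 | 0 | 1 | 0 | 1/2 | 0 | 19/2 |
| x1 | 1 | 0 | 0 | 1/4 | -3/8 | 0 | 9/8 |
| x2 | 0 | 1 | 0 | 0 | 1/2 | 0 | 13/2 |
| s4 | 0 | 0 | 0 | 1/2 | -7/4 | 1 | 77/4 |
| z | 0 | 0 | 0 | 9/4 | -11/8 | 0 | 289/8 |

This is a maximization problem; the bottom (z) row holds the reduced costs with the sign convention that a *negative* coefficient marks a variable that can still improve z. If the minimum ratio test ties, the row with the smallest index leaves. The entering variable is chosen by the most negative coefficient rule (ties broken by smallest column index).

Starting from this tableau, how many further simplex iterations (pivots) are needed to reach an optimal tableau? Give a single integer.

pivot: s3 in, x2 out → z = 54
No improving column remains; optimal.

1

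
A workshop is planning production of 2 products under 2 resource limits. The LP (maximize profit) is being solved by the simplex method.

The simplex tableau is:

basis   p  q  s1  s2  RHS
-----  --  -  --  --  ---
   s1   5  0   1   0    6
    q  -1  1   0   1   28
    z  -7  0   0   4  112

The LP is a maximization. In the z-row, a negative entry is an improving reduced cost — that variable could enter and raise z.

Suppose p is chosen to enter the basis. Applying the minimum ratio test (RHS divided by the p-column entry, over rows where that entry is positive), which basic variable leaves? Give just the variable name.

Ratios: row 1 (s1): 6/5 = 6/5; row 2 (q): entry -1 ≤ 0, skip.
Minimum ratio 6/5 is in the s1 row, so s1 leaves.

s1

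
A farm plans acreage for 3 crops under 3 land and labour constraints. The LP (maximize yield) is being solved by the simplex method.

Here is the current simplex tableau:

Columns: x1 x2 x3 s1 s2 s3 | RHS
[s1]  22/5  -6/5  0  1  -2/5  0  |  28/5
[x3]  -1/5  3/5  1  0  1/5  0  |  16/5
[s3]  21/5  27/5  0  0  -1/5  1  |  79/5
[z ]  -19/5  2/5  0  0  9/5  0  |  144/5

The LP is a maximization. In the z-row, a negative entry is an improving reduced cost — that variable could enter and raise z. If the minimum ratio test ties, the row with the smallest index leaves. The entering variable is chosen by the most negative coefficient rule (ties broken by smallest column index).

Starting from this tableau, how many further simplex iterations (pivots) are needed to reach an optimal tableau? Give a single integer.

2

pivot: x1 in, s1 out → z = 370/11
pivot: x2 in, s3 out → z = 2495/72
No improving column remains; optimal.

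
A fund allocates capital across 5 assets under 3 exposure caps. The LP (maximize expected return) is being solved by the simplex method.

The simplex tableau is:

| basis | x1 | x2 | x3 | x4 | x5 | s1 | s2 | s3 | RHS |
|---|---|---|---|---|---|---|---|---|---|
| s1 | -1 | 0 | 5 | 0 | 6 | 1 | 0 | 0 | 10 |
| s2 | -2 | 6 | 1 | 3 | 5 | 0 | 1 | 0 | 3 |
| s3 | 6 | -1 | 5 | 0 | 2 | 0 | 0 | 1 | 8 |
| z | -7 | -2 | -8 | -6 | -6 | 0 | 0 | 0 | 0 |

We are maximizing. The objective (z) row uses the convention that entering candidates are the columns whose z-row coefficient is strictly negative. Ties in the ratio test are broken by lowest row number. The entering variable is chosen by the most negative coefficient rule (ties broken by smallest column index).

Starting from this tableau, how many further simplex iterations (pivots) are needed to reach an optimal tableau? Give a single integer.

pivot: x3 in, s3 out → z = 64/5
pivot: x4 in, s2 out → z = 78/5
pivot: x1 in, x3 out → z = 62/3
No improving column remains; optimal.

3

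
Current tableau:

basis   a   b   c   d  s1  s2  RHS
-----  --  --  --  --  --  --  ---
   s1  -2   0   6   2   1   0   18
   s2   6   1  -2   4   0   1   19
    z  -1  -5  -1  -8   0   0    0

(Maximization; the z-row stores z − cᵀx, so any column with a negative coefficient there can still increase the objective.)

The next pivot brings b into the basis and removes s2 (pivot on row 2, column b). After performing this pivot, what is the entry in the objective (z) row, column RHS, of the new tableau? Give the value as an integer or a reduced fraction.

Pivot element is row 2, column b: 1.
Normalize row 2: new (row 2, RHS) = 19/1 = 19.
z-row ← z-row − (-5)·(new row 2): 0 − (-5)·19 = 95.

95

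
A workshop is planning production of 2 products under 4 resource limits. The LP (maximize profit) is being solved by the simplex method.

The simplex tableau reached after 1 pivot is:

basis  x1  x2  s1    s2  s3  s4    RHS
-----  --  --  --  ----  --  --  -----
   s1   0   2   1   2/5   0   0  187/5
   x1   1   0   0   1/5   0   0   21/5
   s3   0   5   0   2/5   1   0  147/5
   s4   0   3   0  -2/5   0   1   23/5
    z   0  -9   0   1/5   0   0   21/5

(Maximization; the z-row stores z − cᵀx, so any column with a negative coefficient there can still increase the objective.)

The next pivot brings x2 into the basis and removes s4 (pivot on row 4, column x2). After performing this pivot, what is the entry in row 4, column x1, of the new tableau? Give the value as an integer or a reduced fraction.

Pivot element is row 4, column x2: 3.
Normalize row 4: new (row 4, x1) = 0/3 = 0.
Row 4 is the pivot row, so the entry is 0.

0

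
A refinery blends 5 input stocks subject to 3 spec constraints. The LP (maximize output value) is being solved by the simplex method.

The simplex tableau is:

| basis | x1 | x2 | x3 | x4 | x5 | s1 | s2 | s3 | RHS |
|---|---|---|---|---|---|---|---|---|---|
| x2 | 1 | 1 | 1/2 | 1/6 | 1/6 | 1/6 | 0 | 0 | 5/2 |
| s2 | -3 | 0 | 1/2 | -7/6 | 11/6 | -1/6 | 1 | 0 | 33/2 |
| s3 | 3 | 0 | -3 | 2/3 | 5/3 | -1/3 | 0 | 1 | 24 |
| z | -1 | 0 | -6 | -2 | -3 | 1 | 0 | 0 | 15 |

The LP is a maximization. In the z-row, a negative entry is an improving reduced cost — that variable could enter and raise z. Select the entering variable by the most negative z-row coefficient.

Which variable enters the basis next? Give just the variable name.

Objective-row coefficients: x1: -1, x2: 0, x3: -6, x4: -2, x5: -3, s1: 1, s2: 0, s3: 0.
The most negative is -6 in column x3, so x3 enters.

x3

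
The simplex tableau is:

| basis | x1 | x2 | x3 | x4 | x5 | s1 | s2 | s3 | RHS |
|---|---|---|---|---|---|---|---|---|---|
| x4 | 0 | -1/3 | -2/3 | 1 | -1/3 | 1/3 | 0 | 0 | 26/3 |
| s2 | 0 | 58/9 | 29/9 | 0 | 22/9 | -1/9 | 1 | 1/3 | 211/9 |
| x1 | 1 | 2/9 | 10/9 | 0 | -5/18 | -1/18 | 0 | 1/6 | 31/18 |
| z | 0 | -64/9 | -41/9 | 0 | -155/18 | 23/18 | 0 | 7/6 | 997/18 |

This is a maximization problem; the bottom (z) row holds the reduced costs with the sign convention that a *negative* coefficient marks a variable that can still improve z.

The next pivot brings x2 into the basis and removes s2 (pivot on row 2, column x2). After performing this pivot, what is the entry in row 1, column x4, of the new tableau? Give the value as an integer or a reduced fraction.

Pivot element is row 2, column x2: 58/9.
Normalize row 2: new (row 2, x4) = 0/(58/9) = 0.
row 1 ← row 1 − (-1/3)·(new row 2): 1 − (-1/3)·0 = 1.

1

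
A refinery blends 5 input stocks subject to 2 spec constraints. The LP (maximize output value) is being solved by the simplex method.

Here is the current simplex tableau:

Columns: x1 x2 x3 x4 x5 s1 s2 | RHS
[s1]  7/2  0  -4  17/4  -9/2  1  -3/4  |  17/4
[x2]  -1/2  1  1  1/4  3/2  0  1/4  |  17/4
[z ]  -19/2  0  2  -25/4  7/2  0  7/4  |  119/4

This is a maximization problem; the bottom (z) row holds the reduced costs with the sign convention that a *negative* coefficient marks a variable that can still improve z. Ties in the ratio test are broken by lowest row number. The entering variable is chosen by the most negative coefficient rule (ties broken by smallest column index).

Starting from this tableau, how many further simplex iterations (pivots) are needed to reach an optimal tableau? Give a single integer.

2

pivot: x1 in, s1 out → z = 289/7
pivot: x3 in, x2 out → z = 425/3
No improving column remains; optimal.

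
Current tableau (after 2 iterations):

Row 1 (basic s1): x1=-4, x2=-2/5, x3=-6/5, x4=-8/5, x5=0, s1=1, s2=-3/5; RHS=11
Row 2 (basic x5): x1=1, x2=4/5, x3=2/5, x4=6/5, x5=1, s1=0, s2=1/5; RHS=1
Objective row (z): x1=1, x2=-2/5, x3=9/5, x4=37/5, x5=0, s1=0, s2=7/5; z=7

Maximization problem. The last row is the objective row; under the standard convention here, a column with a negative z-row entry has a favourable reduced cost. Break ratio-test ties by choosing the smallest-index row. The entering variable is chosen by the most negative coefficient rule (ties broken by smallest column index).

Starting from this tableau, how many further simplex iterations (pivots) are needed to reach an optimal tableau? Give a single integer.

pivot: x2 in, x5 out → z = 15/2
No improving column remains; optimal.

1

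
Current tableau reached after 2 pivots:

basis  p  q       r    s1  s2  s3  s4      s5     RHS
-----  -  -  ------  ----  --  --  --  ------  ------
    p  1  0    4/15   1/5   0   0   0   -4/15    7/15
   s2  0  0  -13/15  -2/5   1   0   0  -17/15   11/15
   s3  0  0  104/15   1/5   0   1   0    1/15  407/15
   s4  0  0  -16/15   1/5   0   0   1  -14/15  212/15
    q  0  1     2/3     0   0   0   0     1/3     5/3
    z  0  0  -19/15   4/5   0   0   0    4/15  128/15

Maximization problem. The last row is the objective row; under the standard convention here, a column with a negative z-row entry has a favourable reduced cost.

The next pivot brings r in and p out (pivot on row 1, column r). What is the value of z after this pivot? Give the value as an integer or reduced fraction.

Minimum ratio for r: (7/15)/(4/15) = 7/4.
z changes by −(z-row coeff of r)·ratio = −(-19/15)·(7/4) = 133/60.
New z = 128/15 + (133/60) = 43/4.

43/4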